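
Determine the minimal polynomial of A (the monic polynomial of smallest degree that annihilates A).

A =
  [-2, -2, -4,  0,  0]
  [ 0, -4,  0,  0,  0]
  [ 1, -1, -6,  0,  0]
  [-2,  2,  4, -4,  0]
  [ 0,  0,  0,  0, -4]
x^2 + 8*x + 16

The characteristic polynomial is χ_A(x) = (x + 4)^5, so the eigenvalues are known. The minimal polynomial is
  m_A(x) = Π_λ (x − λ)^{k_λ}
where k_λ is the size of the *largest* Jordan block for λ (equivalently, the smallest k with (A − λI)^k v = 0 for every generalised eigenvector v of λ).

  λ = -4: largest Jordan block has size 2, contributing (x + 4)^2

So m_A(x) = (x + 4)^2 = x^2 + 8*x + 16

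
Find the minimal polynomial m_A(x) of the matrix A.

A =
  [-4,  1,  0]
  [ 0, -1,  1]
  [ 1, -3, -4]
x^3 + 9*x^2 + 27*x + 27

The characteristic polynomial is χ_A(x) = (x + 3)^3, so the eigenvalues are known. The minimal polynomial is
  m_A(x) = Π_λ (x − λ)^{k_λ}
where k_λ is the size of the *largest* Jordan block for λ (equivalently, the smallest k with (A − λI)^k v = 0 for every generalised eigenvector v of λ).

  λ = -3: largest Jordan block has size 3, contributing (x + 3)^3

So m_A(x) = (x + 3)^3 = x^3 + 9*x^2 + 27*x + 27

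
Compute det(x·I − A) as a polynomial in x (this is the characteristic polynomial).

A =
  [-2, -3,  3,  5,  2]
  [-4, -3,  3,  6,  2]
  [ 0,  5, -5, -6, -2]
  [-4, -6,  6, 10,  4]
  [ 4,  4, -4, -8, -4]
x^5 + 4*x^4 + 4*x^3

Expanding det(x·I − A) (e.g. by cofactor expansion or by noting that A is similar to its Jordan form J, which has the same characteristic polynomial as A) gives
  χ_A(x) = x^5 + 4*x^4 + 4*x^3
which factors as x^3*(x + 2)^2. The eigenvalues (with algebraic multiplicities) are λ = -2 with multiplicity 2, λ = 0 with multiplicity 3.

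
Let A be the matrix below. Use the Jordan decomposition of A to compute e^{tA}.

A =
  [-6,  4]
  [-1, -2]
e^{tA} =
  [-2*t*exp(-4*t) + exp(-4*t), 4*t*exp(-4*t)]
  [-t*exp(-4*t), 2*t*exp(-4*t) + exp(-4*t)]

Strategy: write A = P · J · P⁻¹ where J is a Jordan canonical form, so e^{tA} = P · e^{tJ} · P⁻¹, and e^{tJ} can be computed block-by-block.

A has Jordan form
J =
  [-4,  1]
  [ 0, -4]
(up to reordering of blocks).

Per-block formulas:
  For a 2×2 Jordan block J_2(-4): exp(t · J_2(-4)) = e^(-4t)·(I + t·N), where N is the 2×2 nilpotent shift.

After assembling e^{tJ} and conjugating by P, we get:

e^{tA} =
  [-2*t*exp(-4*t) + exp(-4*t), 4*t*exp(-4*t)]
  [-t*exp(-4*t), 2*t*exp(-4*t) + exp(-4*t)]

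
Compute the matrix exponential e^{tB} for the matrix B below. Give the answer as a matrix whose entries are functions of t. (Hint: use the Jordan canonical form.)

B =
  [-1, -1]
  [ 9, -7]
e^{tB} =
  [3*t*exp(-4*t) + exp(-4*t), -t*exp(-4*t)]
  [9*t*exp(-4*t), -3*t*exp(-4*t) + exp(-4*t)]

Strategy: write B = P · J · P⁻¹ where J is a Jordan canonical form, so e^{tB} = P · e^{tJ} · P⁻¹, and e^{tJ} can be computed block-by-block.

B has Jordan form
J =
  [-4,  1]
  [ 0, -4]
(up to reordering of blocks).

Per-block formulas:
  For a 2×2 Jordan block J_2(-4): exp(t · J_2(-4)) = e^(-4t)·(I + t·N), where N is the 2×2 nilpotent shift.

After assembling e^{tJ} and conjugating by P, we get:

e^{tB} =
  [3*t*exp(-4*t) + exp(-4*t), -t*exp(-4*t)]
  [9*t*exp(-4*t), -3*t*exp(-4*t) + exp(-4*t)]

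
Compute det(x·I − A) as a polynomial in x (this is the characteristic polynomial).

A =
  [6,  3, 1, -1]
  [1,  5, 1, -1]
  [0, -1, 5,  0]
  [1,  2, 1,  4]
x^4 - 20*x^3 + 150*x^2 - 500*x + 625

Expanding det(x·I − A) (e.g. by cofactor expansion or by noting that A is similar to its Jordan form J, which has the same characteristic polynomial as A) gives
  χ_A(x) = x^4 - 20*x^3 + 150*x^2 - 500*x + 625
which factors as (x - 5)^4. The eigenvalues (with algebraic multiplicities) are λ = 5 with multiplicity 4.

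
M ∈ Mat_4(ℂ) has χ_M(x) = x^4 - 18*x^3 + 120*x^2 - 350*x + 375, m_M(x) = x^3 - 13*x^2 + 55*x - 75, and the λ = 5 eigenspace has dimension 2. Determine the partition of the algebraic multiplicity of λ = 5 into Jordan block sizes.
Block sizes for λ = 5: [2, 1]

Step 1 — from the characteristic polynomial, algebraic multiplicity of λ = 5 is 3. From dim ker(M − (5)·I) = 2, there are exactly 2 Jordan blocks for λ = 5.
Step 2 — from the minimal polynomial, the factor (x − 5)^2 tells us the largest block for λ = 5 has size 2.
Step 3 — with total size 3, 2 blocks, and largest block 2, the block sizes (in nonincreasing order) are [2, 1].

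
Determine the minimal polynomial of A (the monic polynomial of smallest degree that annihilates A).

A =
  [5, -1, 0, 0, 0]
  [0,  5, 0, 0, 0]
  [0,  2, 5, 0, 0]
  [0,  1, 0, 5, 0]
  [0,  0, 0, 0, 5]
x^2 - 10*x + 25

The characteristic polynomial is χ_A(x) = (x - 5)^5, so the eigenvalues are known. The minimal polynomial is
  m_A(x) = Π_λ (x − λ)^{k_λ}
where k_λ is the size of the *largest* Jordan block for λ (equivalently, the smallest k with (A − λI)^k v = 0 for every generalised eigenvector v of λ).

  λ = 5: largest Jordan block has size 2, contributing (x − 5)^2

So m_A(x) = (x - 5)^2 = x^2 - 10*x + 25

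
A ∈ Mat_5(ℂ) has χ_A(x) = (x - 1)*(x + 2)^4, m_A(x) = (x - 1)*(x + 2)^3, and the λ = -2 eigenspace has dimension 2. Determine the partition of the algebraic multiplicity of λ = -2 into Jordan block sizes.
Block sizes for λ = -2: [3, 1]

Step 1 — from the characteristic polynomial, algebraic multiplicity of λ = -2 is 4. From dim ker(A − (-2)·I) = 2, there are exactly 2 Jordan blocks for λ = -2.
Step 2 — from the minimal polynomial, the factor (x + 2)^3 tells us the largest block for λ = -2 has size 3.
Step 3 — with total size 4, 2 blocks, and largest block 3, the block sizes (in nonincreasing order) are [3, 1].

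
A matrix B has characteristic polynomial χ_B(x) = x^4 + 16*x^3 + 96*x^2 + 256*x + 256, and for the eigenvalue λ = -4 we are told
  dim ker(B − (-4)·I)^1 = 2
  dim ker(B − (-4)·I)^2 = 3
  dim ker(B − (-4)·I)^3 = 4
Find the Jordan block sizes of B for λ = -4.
Block sizes for λ = -4: [3, 1]

From the dimensions of kernels of powers, the number of Jordan blocks of size at least j is d_j − d_{j−1} where d_j = dim ker(N^j) (with d_0 = 0). Computing the differences gives [2, 1, 1].
The number of blocks of size exactly k is (#blocks of size ≥ k) − (#blocks of size ≥ k + 1), so the partition is: 1 block(s) of size 1, 1 block(s) of size 3.
In nonincreasing order the block sizes are [3, 1].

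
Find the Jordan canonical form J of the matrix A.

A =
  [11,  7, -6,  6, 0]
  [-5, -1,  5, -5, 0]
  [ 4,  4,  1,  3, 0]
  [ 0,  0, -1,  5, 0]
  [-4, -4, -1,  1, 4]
J_3(4) ⊕ J_1(4) ⊕ J_1(4)

The characteristic polynomial is
  det(x·I − A) = x^5 - 20*x^4 + 160*x^3 - 640*x^2 + 1280*x - 1024 = (x - 4)^5

Eigenvalues and multiplicities (the geometric multiplicity of λ is n − rank(A − λI), which equals the number of Jordan blocks for λ):
  λ = 4: algebraic multiplicity = 5, geometric multiplicity = 3

Determining the block sizes for each eigenvalue:
  λ = 4: with am = 5 and gm = 3, the partition is not yet determined (e.g. several partitions of 5 into 3 parts exist). Let N = A − (4)·I. Computing rank(N^1) = 2, rank(N^2) = 1, rank(N^3) = 0; the number of blocks of size ≥ j is rank(N^{j−1}) − rank(N^j), giving [3, 1, 1]. So we have 1 block(s) of size 3, 2 block(s) of size 1 → block sizes [3, 1, 1]

Assembling the blocks gives a Jordan form
J =
  [4, 1, 0, 0, 0]
  [0, 4, 1, 0, 0]
  [0, 0, 4, 0, 0]
  [0, 0, 0, 4, 0]
  [0, 0, 0, 0, 4]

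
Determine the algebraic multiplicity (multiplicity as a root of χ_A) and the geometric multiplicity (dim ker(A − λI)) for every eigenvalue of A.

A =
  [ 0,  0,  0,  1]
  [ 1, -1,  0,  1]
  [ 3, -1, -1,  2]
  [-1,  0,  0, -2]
λ = -1: alg = 4, geom = 2

Step 1 — factor the characteristic polynomial to read off the algebraic multiplicities:
  χ_A(x) = (x + 1)^4

Step 2 — compute geometric multiplicities via the rank-nullity identity g(λ) = n − rank(A − λI):
  rank(A − (-1)·I) = 2, so dim ker(A − (-1)·I) = n − 2 = 2

Summary:
  λ = -1: algebraic multiplicity = 4, geometric multiplicity = 2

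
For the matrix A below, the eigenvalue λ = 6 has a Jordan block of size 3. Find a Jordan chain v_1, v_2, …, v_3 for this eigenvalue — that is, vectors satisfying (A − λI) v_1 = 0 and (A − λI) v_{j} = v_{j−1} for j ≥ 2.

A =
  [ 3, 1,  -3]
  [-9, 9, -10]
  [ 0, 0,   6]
A Jordan chain for λ = 6 of length 3:
v_1 = (-1, -3, 0)ᵀ
v_2 = (-3, -10, 0)ᵀ
v_3 = (0, 0, 1)ᵀ

Let N = A − (6)·I. We want v_3 with N^3 v_3 = 0 but N^2 v_3 ≠ 0; then v_{j-1} := N · v_j for j = 3, …, 2.

Pick v_3 = (0, 0, 1)ᵀ.
Then v_2 = N · v_3 = (-3, -10, 0)ᵀ.
Then v_1 = N · v_2 = (-1, -3, 0)ᵀ.

Sanity check: (A − (6)·I) v_1 = (0, 0, 0)ᵀ = 0. ✓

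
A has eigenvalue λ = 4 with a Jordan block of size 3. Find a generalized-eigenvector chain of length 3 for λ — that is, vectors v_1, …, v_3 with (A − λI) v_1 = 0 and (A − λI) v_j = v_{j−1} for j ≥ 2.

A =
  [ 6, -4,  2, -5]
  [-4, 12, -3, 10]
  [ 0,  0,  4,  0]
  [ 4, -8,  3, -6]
A Jordan chain for λ = 4 of length 3:
v_1 = (1, -2, 0, 2)ᵀ
v_2 = (2, -3, 0, 3)ᵀ
v_3 = (0, 0, 1, 0)ᵀ

Let N = A − (4)·I. We want v_3 with N^3 v_3 = 0 but N^2 v_3 ≠ 0; then v_{j-1} := N · v_j for j = 3, …, 2.

Pick v_3 = (0, 0, 1, 0)ᵀ.
Then v_2 = N · v_3 = (2, -3, 0, 3)ᵀ.
Then v_1 = N · v_2 = (1, -2, 0, 2)ᵀ.

Sanity check: (A − (4)·I) v_1 = (0, 0, 0, 0)ᵀ = 0. ✓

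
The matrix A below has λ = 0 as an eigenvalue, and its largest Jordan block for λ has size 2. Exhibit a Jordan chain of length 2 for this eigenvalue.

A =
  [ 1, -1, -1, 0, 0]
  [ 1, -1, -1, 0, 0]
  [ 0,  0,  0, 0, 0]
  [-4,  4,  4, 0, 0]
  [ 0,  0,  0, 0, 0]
A Jordan chain for λ = 0 of length 2:
v_1 = (1, 1, 0, -4, 0)ᵀ
v_2 = (1, 0, 0, 0, 0)ᵀ

Let N = A − (0)·I. We want v_2 with N^2 v_2 = 0 but N^1 v_2 ≠ 0; then v_{j-1} := N · v_j for j = 2, …, 2.

Pick v_2 = (1, 0, 0, 0, 0)ᵀ.
Then v_1 = N · v_2 = (1, 1, 0, -4, 0)ᵀ.

Sanity check: (A − (0)·I) v_1 = (0, 0, 0, 0, 0)ᵀ = 0. ✓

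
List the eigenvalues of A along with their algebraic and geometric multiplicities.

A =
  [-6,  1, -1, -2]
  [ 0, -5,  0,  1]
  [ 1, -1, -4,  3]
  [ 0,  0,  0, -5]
λ = -5: alg = 4, geom = 2

Step 1 — factor the characteristic polynomial to read off the algebraic multiplicities:
  χ_A(x) = (x + 5)^4

Step 2 — compute geometric multiplicities via the rank-nullity identity g(λ) = n − rank(A − λI):
  rank(A − (-5)·I) = 2, so dim ker(A − (-5)·I) = n − 2 = 2

Summary:
  λ = -5: algebraic multiplicity = 4, geometric multiplicity = 2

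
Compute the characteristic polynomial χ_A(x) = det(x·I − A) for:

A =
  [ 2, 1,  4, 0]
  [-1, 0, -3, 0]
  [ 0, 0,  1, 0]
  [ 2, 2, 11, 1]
x^4 - 4*x^3 + 6*x^2 - 4*x + 1

Expanding det(x·I − A) (e.g. by cofactor expansion or by noting that A is similar to its Jordan form J, which has the same characteristic polynomial as A) gives
  χ_A(x) = x^4 - 4*x^3 + 6*x^2 - 4*x + 1
which factors as (x - 1)^4. The eigenvalues (with algebraic multiplicities) are λ = 1 with multiplicity 4.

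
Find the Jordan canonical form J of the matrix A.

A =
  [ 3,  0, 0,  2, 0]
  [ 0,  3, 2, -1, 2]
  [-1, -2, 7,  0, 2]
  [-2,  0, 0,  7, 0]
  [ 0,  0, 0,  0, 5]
J_2(5) ⊕ J_2(5) ⊕ J_1(5)

The characteristic polynomial is
  det(x·I − A) = x^5 - 25*x^4 + 250*x^3 - 1250*x^2 + 3125*x - 3125 = (x - 5)^5

Eigenvalues and multiplicities (the geometric multiplicity of λ is n − rank(A − λI), which equals the number of Jordan blocks for λ):
  λ = 5: algebraic multiplicity = 5, geometric multiplicity = 3

Determining the block sizes for each eigenvalue:
  λ = 5: with am = 5 and gm = 3, the partition is not yet determined (e.g. several partitions of 5 into 3 parts exist). Let N = A − (5)·I. Computing rank(N^1) = 2, rank(N^2) = 0; the number of blocks of size ≥ j is rank(N^{j−1}) − rank(N^j), giving [3, 2]. So we have 2 block(s) of size 2, 1 block(s) of size 1 → block sizes [2, 2, 1]

Assembling the blocks gives a Jordan form
J =
  [5, 1, 0, 0, 0]
  [0, 5, 0, 0, 0]
  [0, 0, 5, 1, 0]
  [0, 0, 0, 5, 0]
  [0, 0, 0, 0, 5]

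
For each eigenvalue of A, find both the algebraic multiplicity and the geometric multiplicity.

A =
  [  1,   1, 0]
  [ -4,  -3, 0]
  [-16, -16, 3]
λ = -1: alg = 2, geom = 1; λ = 3: alg = 1, geom = 1

Step 1 — factor the characteristic polynomial to read off the algebraic multiplicities:
  χ_A(x) = (x - 3)*(x + 1)^2

Step 2 — compute geometric multiplicities via the rank-nullity identity g(λ) = n − rank(A − λI):
  rank(A − (-1)·I) = 2, so dim ker(A − (-1)·I) = n − 2 = 1
  rank(A − (3)·I) = 2, so dim ker(A − (3)·I) = n − 2 = 1

Summary:
  λ = -1: algebraic multiplicity = 2, geometric multiplicity = 1
  λ = 3: algebraic multiplicity = 1, geometric multiplicity = 1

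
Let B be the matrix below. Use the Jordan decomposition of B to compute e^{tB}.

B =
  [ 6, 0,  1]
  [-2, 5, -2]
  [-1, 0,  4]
e^{tB} =
  [t*exp(5*t) + exp(5*t), 0, t*exp(5*t)]
  [-2*t*exp(5*t), exp(5*t), -2*t*exp(5*t)]
  [-t*exp(5*t), 0, -t*exp(5*t) + exp(5*t)]

Strategy: write B = P · J · P⁻¹ where J is a Jordan canonical form, so e^{tB} = P · e^{tJ} · P⁻¹, and e^{tJ} can be computed block-by-block.

B has Jordan form
J =
  [5, 1, 0]
  [0, 5, 0]
  [0, 0, 5]
(up to reordering of blocks).

Per-block formulas:
  For a 1×1 block at λ = 5: exp(t · [5]) = [e^(5t)].
  For a 2×2 Jordan block J_2(5): exp(t · J_2(5)) = e^(5t)·(I + t·N), where N is the 2×2 nilpotent shift.

After assembling e^{tJ} and conjugating by P, we get:

e^{tB} =
  [t*exp(5*t) + exp(5*t), 0, t*exp(5*t)]
  [-2*t*exp(5*t), exp(5*t), -2*t*exp(5*t)]
  [-t*exp(5*t), 0, -t*exp(5*t) + exp(5*t)]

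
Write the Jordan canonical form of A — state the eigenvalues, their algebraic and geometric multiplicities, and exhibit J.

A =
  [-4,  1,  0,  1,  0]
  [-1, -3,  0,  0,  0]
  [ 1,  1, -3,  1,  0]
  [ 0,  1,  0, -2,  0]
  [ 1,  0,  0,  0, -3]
J_3(-3) ⊕ J_1(-3) ⊕ J_1(-3)

The characteristic polynomial is
  det(x·I − A) = x^5 + 15*x^4 + 90*x^3 + 270*x^2 + 405*x + 243 = (x + 3)^5

Eigenvalues and multiplicities (the geometric multiplicity of λ is n − rank(A − λI), which equals the number of Jordan blocks for λ):
  λ = -3: algebraic multiplicity = 5, geometric multiplicity = 3

Determining the block sizes for each eigenvalue:
  λ = -3: with am = 5 and gm = 3, the partition is not yet determined (e.g. several partitions of 5 into 3 parts exist). Let N = A − (-3)·I. Computing rank(N^1) = 2, rank(N^2) = 1, rank(N^3) = 0; the number of blocks of size ≥ j is rank(N^{j−1}) − rank(N^j), giving [3, 1, 1]. So we have 1 block(s) of size 3, 2 block(s) of size 1 → block sizes [3, 1, 1]

Assembling the blocks gives a Jordan form
J =
  [-3,  1,  0,  0,  0]
  [ 0, -3,  1,  0,  0]
  [ 0,  0, -3,  0,  0]
  [ 0,  0,  0, -3,  0]
  [ 0,  0,  0,  0, -3]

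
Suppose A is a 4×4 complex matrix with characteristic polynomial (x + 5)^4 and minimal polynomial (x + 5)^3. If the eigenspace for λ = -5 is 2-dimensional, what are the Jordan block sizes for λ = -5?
Block sizes for λ = -5: [3, 1]

Step 1 — from the characteristic polynomial, algebraic multiplicity of λ = -5 is 4. From dim ker(A − (-5)·I) = 2, there are exactly 2 Jordan blocks for λ = -5.
Step 2 — from the minimal polynomial, the factor (x + 5)^3 tells us the largest block for λ = -5 has size 3.
Step 3 — with total size 4, 2 blocks, and largest block 3, the block sizes (in nonincreasing order) are [3, 1].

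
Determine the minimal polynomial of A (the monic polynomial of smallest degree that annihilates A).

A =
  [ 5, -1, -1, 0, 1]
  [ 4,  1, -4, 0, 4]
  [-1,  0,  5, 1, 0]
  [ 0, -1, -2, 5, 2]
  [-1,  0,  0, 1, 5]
x^5 - 21*x^4 + 174*x^3 - 710*x^2 + 1425*x - 1125

The characteristic polynomial is χ_A(x) = (x - 5)^3*(x - 3)^2, so the eigenvalues are known. The minimal polynomial is
  m_A(x) = Π_λ (x − λ)^{k_λ}
where k_λ is the size of the *largest* Jordan block for λ (equivalently, the smallest k with (A − λI)^k v = 0 for every generalised eigenvector v of λ).

  λ = 3: largest Jordan block has size 2, contributing (x − 3)^2
  λ = 5: largest Jordan block has size 3, contributing (x − 5)^3

So m_A(x) = (x - 5)^3*(x - 3)^2 = x^5 - 21*x^4 + 174*x^3 - 710*x^2 + 1425*x - 1125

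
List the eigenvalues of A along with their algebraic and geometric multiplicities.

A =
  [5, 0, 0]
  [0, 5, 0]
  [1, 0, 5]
λ = 5: alg = 3, geom = 2

Step 1 — factor the characteristic polynomial to read off the algebraic multiplicities:
  χ_A(x) = (x - 5)^3

Step 2 — compute geometric multiplicities via the rank-nullity identity g(λ) = n − rank(A − λI):
  rank(A − (5)·I) = 1, so dim ker(A − (5)·I) = n − 1 = 2

Summary:
  λ = 5: algebraic multiplicity = 3, geometric multiplicity = 2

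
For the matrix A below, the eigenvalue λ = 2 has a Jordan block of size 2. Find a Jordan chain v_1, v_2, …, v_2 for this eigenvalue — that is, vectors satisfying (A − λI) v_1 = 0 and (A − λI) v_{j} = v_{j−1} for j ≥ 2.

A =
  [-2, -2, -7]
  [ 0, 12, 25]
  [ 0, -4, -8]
A Jordan chain for λ = 2 of length 2:
v_1 = (-2, -10, 4)ᵀ
v_2 = (1, -1, 0)ᵀ

Let N = A − (2)·I. We want v_2 with N^2 v_2 = 0 but N^1 v_2 ≠ 0; then v_{j-1} := N · v_j for j = 2, …, 2.

Pick v_2 = (1, -1, 0)ᵀ.
Then v_1 = N · v_2 = (-2, -10, 4)ᵀ.

Sanity check: (A − (2)·I) v_1 = (0, 0, 0)ᵀ = 0. ✓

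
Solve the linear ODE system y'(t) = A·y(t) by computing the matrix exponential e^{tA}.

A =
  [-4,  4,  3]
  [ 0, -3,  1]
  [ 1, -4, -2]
e^{tA} =
  [2*t^2*exp(-3*t) - t*exp(-3*t) + exp(-3*t), -8*t^2*exp(-3*t) + 4*t*exp(-3*t), 2*t^2*exp(-3*t) + 3*t*exp(-3*t)]
  [t^2*exp(-3*t)/2, -2*t^2*exp(-3*t) + exp(-3*t), t^2*exp(-3*t)/2 + t*exp(-3*t)]
  [t*exp(-3*t), -4*t*exp(-3*t), t*exp(-3*t) + exp(-3*t)]

Strategy: write A = P · J · P⁻¹ where J is a Jordan canonical form, so e^{tA} = P · e^{tJ} · P⁻¹, and e^{tJ} can be computed block-by-block.

A has Jordan form
J =
  [-3,  1,  0]
  [ 0, -3,  1]
  [ 0,  0, -3]
(up to reordering of blocks).

Per-block formulas:
  For a 3×3 Jordan block J_3(-3): exp(t · J_3(-3)) = e^(-3t)·(I + t·N + (t^2/2)·N^2), where N is the 3×3 nilpotent shift.

After assembling e^{tJ} and conjugating by P, we get:

e^{tA} =
  [2*t^2*exp(-3*t) - t*exp(-3*t) + exp(-3*t), -8*t^2*exp(-3*t) + 4*t*exp(-3*t), 2*t^2*exp(-3*t) + 3*t*exp(-3*t)]
  [t^2*exp(-3*t)/2, -2*t^2*exp(-3*t) + exp(-3*t), t^2*exp(-3*t)/2 + t*exp(-3*t)]
  [t*exp(-3*t), -4*t*exp(-3*t), t*exp(-3*t) + exp(-3*t)]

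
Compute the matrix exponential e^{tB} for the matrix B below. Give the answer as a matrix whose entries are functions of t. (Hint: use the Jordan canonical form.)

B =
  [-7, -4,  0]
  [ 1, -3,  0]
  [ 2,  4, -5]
e^{tB} =
  [-2*t*exp(-5*t) + exp(-5*t), -4*t*exp(-5*t), 0]
  [t*exp(-5*t), 2*t*exp(-5*t) + exp(-5*t), 0]
  [2*t*exp(-5*t), 4*t*exp(-5*t), exp(-5*t)]

Strategy: write B = P · J · P⁻¹ where J is a Jordan canonical form, so e^{tB} = P · e^{tJ} · P⁻¹, and e^{tJ} can be computed block-by-block.

B has Jordan form
J =
  [-5,  1,  0]
  [ 0, -5,  0]
  [ 0,  0, -5]
(up to reordering of blocks).

Per-block formulas:
  For a 2×2 Jordan block J_2(-5): exp(t · J_2(-5)) = e^(-5t)·(I + t·N), where N is the 2×2 nilpotent shift.
  For a 1×1 block at λ = -5: exp(t · [-5]) = [e^(-5t)].

After assembling e^{tJ} and conjugating by P, we get:

e^{tB} =
  [-2*t*exp(-5*t) + exp(-5*t), -4*t*exp(-5*t), 0]
  [t*exp(-5*t), 2*t*exp(-5*t) + exp(-5*t), 0]
  [2*t*exp(-5*t), 4*t*exp(-5*t), exp(-5*t)]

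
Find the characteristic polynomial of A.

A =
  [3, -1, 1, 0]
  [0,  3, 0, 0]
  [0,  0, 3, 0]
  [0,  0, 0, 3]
x^4 - 12*x^3 + 54*x^2 - 108*x + 81

Expanding det(x·I − A) (e.g. by cofactor expansion or by noting that A is similar to its Jordan form J, which has the same characteristic polynomial as A) gives
  χ_A(x) = x^4 - 12*x^3 + 54*x^2 - 108*x + 81
which factors as (x - 3)^4. The eigenvalues (with algebraic multiplicities) are λ = 3 with multiplicity 4.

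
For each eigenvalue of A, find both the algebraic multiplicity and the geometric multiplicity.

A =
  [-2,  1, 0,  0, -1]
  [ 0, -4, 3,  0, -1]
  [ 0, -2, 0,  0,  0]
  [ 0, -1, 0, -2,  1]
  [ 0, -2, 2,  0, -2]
λ = -2: alg = 5, geom = 3

Step 1 — factor the characteristic polynomial to read off the algebraic multiplicities:
  χ_A(x) = (x + 2)^5

Step 2 — compute geometric multiplicities via the rank-nullity identity g(λ) = n − rank(A − λI):
  rank(A − (-2)·I) = 2, so dim ker(A − (-2)·I) = n − 2 = 3

Summary:
  λ = -2: algebraic multiplicity = 5, geometric multiplicity = 3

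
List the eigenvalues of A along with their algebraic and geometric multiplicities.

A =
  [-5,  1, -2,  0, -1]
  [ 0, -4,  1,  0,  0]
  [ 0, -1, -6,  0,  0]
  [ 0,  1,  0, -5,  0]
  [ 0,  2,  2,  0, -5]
λ = -5: alg = 5, geom = 2

Step 1 — factor the characteristic polynomial to read off the algebraic multiplicities:
  χ_A(x) = (x + 5)^5

Step 2 — compute geometric multiplicities via the rank-nullity identity g(λ) = n − rank(A − λI):
  rank(A − (-5)·I) = 3, so dim ker(A − (-5)·I) = n − 3 = 2

Summary:
  λ = -5: algebraic multiplicity = 5, geometric multiplicity = 2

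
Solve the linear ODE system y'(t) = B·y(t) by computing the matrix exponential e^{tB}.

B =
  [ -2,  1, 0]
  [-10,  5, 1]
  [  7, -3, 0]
e^{tB} =
  [-t^2*exp(t)/2 - 3*t*exp(t) + exp(t), t^2*exp(t)/2 + t*exp(t), t^2*exp(t)/2]
  [-3*t^2*exp(t)/2 - 10*t*exp(t), 3*t^2*exp(t)/2 + 4*t*exp(t) + exp(t), 3*t^2*exp(t)/2 + t*exp(t)]
  [t^2*exp(t) + 7*t*exp(t), -t^2*exp(t) - 3*t*exp(t), -t^2*exp(t) - t*exp(t) + exp(t)]

Strategy: write B = P · J · P⁻¹ where J is a Jordan canonical form, so e^{tB} = P · e^{tJ} · P⁻¹, and e^{tJ} can be computed block-by-block.

B has Jordan form
J =
  [1, 1, 0]
  [0, 1, 1]
  [0, 0, 1]
(up to reordering of blocks).

Per-block formulas:
  For a 3×3 Jordan block J_3(1): exp(t · J_3(1)) = e^(1t)·(I + t·N + (t^2/2)·N^2), where N is the 3×3 nilpotent shift.

After assembling e^{tJ} and conjugating by P, we get:

e^{tB} =
  [-t^2*exp(t)/2 - 3*t*exp(t) + exp(t), t^2*exp(t)/2 + t*exp(t), t^2*exp(t)/2]
  [-3*t^2*exp(t)/2 - 10*t*exp(t), 3*t^2*exp(t)/2 + 4*t*exp(t) + exp(t), 3*t^2*exp(t)/2 + t*exp(t)]
  [t^2*exp(t) + 7*t*exp(t), -t^2*exp(t) - 3*t*exp(t), -t^2*exp(t) - t*exp(t) + exp(t)]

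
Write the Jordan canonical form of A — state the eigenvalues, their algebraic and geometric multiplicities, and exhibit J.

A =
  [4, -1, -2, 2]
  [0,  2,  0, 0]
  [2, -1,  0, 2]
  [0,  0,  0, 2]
J_2(2) ⊕ J_1(2) ⊕ J_1(2)

The characteristic polynomial is
  det(x·I − A) = x^4 - 8*x^3 + 24*x^2 - 32*x + 16 = (x - 2)^4

Eigenvalues and multiplicities (the geometric multiplicity of λ is n − rank(A − λI), which equals the number of Jordan blocks for λ):
  λ = 2: algebraic multiplicity = 4, geometric multiplicity = 3

Determining the block sizes for each eigenvalue:
  λ = 2: 3 blocks summing to 4 forces exactly one block of size 2 and the rest size 1 → block sizes [2, 1, 1]

Assembling the blocks gives a Jordan form
J =
  [2, 1, 0, 0]
  [0, 2, 0, 0]
  [0, 0, 2, 0]
  [0, 0, 0, 2]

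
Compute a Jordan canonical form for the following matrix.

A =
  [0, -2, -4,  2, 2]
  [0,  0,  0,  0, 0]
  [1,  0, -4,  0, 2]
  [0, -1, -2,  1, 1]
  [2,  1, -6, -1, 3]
J_2(0) ⊕ J_2(0) ⊕ J_1(0)

The characteristic polynomial is
  det(x·I − A) = x^5

Eigenvalues and multiplicities (the geometric multiplicity of λ is n − rank(A − λI), which equals the number of Jordan blocks for λ):
  λ = 0: algebraic multiplicity = 5, geometric multiplicity = 3

Determining the block sizes for each eigenvalue:
  λ = 0: with am = 5 and gm = 3, the partition is not yet determined (e.g. several partitions of 5 into 3 parts exist). Let N = A − (0)·I. Computing rank(N^1) = 2, rank(N^2) = 0; the number of blocks of size ≥ j is rank(N^{j−1}) − rank(N^j), giving [3, 2]. So we have 2 block(s) of size 2, 1 block(s) of size 1 → block sizes [2, 2, 1]

Assembling the blocks gives a Jordan form
J =
  [0, 1, 0, 0, 0]
  [0, 0, 0, 0, 0]
  [0, 0, 0, 1, 0]
  [0, 0, 0, 0, 0]
  [0, 0, 0, 0, 0]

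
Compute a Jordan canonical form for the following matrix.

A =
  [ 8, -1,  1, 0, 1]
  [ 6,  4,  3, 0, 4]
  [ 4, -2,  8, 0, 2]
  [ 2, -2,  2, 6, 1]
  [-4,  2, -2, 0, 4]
J_3(6) ⊕ J_2(6)

The characteristic polynomial is
  det(x·I − A) = x^5 - 30*x^4 + 360*x^3 - 2160*x^2 + 6480*x - 7776 = (x - 6)^5

Eigenvalues and multiplicities (the geometric multiplicity of λ is n − rank(A − λI), which equals the number of Jordan blocks for λ):
  λ = 6: algebraic multiplicity = 5, geometric multiplicity = 2

Determining the block sizes for each eigenvalue:
  λ = 6: with am = 5 and gm = 2, the partition is not yet determined (e.g. several partitions of 5 into 2 parts exist). Let N = A − (6)·I. Computing rank(N^1) = 3, rank(N^2) = 1, rank(N^3) = 0; the number of blocks of size ≥ j is rank(N^{j−1}) − rank(N^j), giving [2, 2, 1]. So we have 1 block(s) of size 3, 1 block(s) of size 2 → block sizes [3, 2]

Assembling the blocks gives a Jordan form
J =
  [6, 1, 0, 0, 0]
  [0, 6, 1, 0, 0]
  [0, 0, 6, 0, 0]
  [0, 0, 0, 6, 1]
  [0, 0, 0, 0, 6]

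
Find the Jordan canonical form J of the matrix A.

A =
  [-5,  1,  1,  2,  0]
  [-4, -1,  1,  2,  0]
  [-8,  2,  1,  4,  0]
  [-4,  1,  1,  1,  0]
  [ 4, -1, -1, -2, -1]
J_3(-1) ⊕ J_1(-1) ⊕ J_1(-1)

The characteristic polynomial is
  det(x·I − A) = x^5 + 5*x^4 + 10*x^3 + 10*x^2 + 5*x + 1 = (x + 1)^5

Eigenvalues and multiplicities (the geometric multiplicity of λ is n − rank(A − λI), which equals the number of Jordan blocks for λ):
  λ = -1: algebraic multiplicity = 5, geometric multiplicity = 3

Determining the block sizes for each eigenvalue:
  λ = -1: with am = 5 and gm = 3, the partition is not yet determined (e.g. several partitions of 5 into 3 parts exist). Let N = A − (-1)·I. Computing rank(N^1) = 2, rank(N^2) = 1, rank(N^3) = 0; the number of blocks of size ≥ j is rank(N^{j−1}) − rank(N^j), giving [3, 1, 1]. So we have 1 block(s) of size 3, 2 block(s) of size 1 → block sizes [3, 1, 1]

Assembling the blocks gives a Jordan form
J =
  [-1,  1,  0,  0,  0]
  [ 0, -1,  1,  0,  0]
  [ 0,  0, -1,  0,  0]
  [ 0,  0,  0, -1,  0]
  [ 0,  0,  0,  0, -1]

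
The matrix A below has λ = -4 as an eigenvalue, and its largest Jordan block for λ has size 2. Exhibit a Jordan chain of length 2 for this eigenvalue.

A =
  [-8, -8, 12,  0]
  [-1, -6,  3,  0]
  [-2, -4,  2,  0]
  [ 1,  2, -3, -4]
A Jordan chain for λ = -4 of length 2:
v_1 = (-4, -1, -2, 1)ᵀ
v_2 = (1, 0, 0, 0)ᵀ

Let N = A − (-4)·I. We want v_2 with N^2 v_2 = 0 but N^1 v_2 ≠ 0; then v_{j-1} := N · v_j for j = 2, …, 2.

Pick v_2 = (1, 0, 0, 0)ᵀ.
Then v_1 = N · v_2 = (-4, -1, -2, 1)ᵀ.

Sanity check: (A − (-4)·I) v_1 = (0, 0, 0, 0)ᵀ = 0. ✓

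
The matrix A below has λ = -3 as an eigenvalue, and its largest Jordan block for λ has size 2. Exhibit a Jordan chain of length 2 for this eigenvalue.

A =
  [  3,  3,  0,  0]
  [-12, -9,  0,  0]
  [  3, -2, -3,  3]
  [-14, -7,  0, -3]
A Jordan chain for λ = -3 of length 2:
v_1 = (6, -12, 3, -14)ᵀ
v_2 = (1, 0, 0, 0)ᵀ

Let N = A − (-3)·I. We want v_2 with N^2 v_2 = 0 but N^1 v_2 ≠ 0; then v_{j-1} := N · v_j for j = 2, …, 2.

Pick v_2 = (1, 0, 0, 0)ᵀ.
Then v_1 = N · v_2 = (6, -12, 3, -14)ᵀ.

Sanity check: (A − (-3)·I) v_1 = (0, 0, 0, 0)ᵀ = 0. ✓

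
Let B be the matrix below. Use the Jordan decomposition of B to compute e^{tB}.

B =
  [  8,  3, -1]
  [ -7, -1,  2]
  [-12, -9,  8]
e^{tB} =
  [3*t*exp(5*t) + exp(5*t), 3*t*exp(5*t), -t*exp(5*t)]
  [-3*t^2*exp(5*t)/2 - 7*t*exp(5*t), -3*t^2*exp(5*t)/2 - 6*t*exp(5*t) + exp(5*t), t^2*exp(5*t)/2 + 2*t*exp(5*t)]
  [-9*t^2*exp(5*t)/2 - 12*t*exp(5*t), -9*t^2*exp(5*t)/2 - 9*t*exp(5*t), 3*t^2*exp(5*t)/2 + 3*t*exp(5*t) + exp(5*t)]

Strategy: write B = P · J · P⁻¹ where J is a Jordan canonical form, so e^{tB} = P · e^{tJ} · P⁻¹, and e^{tJ} can be computed block-by-block.

B has Jordan form
J =
  [5, 1, 0]
  [0, 5, 1]
  [0, 0, 5]
(up to reordering of blocks).

Per-block formulas:
  For a 3×3 Jordan block J_3(5): exp(t · J_3(5)) = e^(5t)·(I + t·N + (t^2/2)·N^2), where N is the 3×3 nilpotent shift.

After assembling e^{tJ} and conjugating by P, we get:

e^{tB} =
  [3*t*exp(5*t) + exp(5*t), 3*t*exp(5*t), -t*exp(5*t)]
  [-3*t^2*exp(5*t)/2 - 7*t*exp(5*t), -3*t^2*exp(5*t)/2 - 6*t*exp(5*t) + exp(5*t), t^2*exp(5*t)/2 + 2*t*exp(5*t)]
  [-9*t^2*exp(5*t)/2 - 12*t*exp(5*t), -9*t^2*exp(5*t)/2 - 9*t*exp(5*t), 3*t^2*exp(5*t)/2 + 3*t*exp(5*t) + exp(5*t)]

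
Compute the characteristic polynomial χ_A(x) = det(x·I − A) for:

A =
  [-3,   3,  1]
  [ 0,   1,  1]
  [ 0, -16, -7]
x^3 + 9*x^2 + 27*x + 27

Expanding det(x·I − A) (e.g. by cofactor expansion or by noting that A is similar to its Jordan form J, which has the same characteristic polynomial as A) gives
  χ_A(x) = x^3 + 9*x^2 + 27*x + 27
which factors as (x + 3)^3. The eigenvalues (with algebraic multiplicities) are λ = -3 with multiplicity 3.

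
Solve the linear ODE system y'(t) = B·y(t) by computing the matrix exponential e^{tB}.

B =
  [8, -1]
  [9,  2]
e^{tB} =
  [3*t*exp(5*t) + exp(5*t), -t*exp(5*t)]
  [9*t*exp(5*t), -3*t*exp(5*t) + exp(5*t)]

Strategy: write B = P · J · P⁻¹ where J is a Jordan canonical form, so e^{tB} = P · e^{tJ} · P⁻¹, and e^{tJ} can be computed block-by-block.

B has Jordan form
J =
  [5, 1]
  [0, 5]
(up to reordering of blocks).

Per-block formulas:
  For a 2×2 Jordan block J_2(5): exp(t · J_2(5)) = e^(5t)·(I + t·N), where N is the 2×2 nilpotent shift.

After assembling e^{tJ} and conjugating by P, we get:

e^{tB} =
  [3*t*exp(5*t) + exp(5*t), -t*exp(5*t)]
  [9*t*exp(5*t), -3*t*exp(5*t) + exp(5*t)]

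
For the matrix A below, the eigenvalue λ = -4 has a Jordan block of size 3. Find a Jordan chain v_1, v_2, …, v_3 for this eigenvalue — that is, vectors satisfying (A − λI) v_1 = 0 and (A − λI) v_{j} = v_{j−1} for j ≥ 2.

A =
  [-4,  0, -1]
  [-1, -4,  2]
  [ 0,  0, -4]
A Jordan chain for λ = -4 of length 3:
v_1 = (0, 1, 0)ᵀ
v_2 = (-1, 2, 0)ᵀ
v_3 = (0, 0, 1)ᵀ

Let N = A − (-4)·I. We want v_3 with N^3 v_3 = 0 but N^2 v_3 ≠ 0; then v_{j-1} := N · v_j for j = 3, …, 2.

Pick v_3 = (0, 0, 1)ᵀ.
Then v_2 = N · v_3 = (-1, 2, 0)ᵀ.
Then v_1 = N · v_2 = (0, 1, 0)ᵀ.

Sanity check: (A − (-4)·I) v_1 = (0, 0, 0)ᵀ = 0. ✓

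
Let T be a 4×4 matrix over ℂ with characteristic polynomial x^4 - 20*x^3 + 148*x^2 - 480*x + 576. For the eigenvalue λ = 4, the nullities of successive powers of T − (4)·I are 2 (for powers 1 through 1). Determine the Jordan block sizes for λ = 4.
Block sizes for λ = 4: [1, 1]

From the dimensions of kernels of powers, the number of Jordan blocks of size at least j is d_j − d_{j−1} where d_j = dim ker(N^j) (with d_0 = 0). Computing the differences gives [2].
The number of blocks of size exactly k is (#blocks of size ≥ k) − (#blocks of size ≥ k + 1), so the partition is: 2 block(s) of size 1.
In nonincreasing order the block sizes are [1, 1].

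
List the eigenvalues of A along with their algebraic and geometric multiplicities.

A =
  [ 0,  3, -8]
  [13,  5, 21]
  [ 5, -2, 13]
λ = 6: alg = 3, geom = 1

Step 1 — factor the characteristic polynomial to read off the algebraic multiplicities:
  χ_A(x) = (x - 6)^3

Step 2 — compute geometric multiplicities via the rank-nullity identity g(λ) = n − rank(A − λI):
  rank(A − (6)·I) = 2, so dim ker(A − (6)·I) = n − 2 = 1

Summary:
  λ = 6: algebraic multiplicity = 3, geometric multiplicity = 1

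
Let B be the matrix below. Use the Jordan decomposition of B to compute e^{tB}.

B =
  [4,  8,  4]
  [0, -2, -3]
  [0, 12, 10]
e^{tB} =
  [exp(4*t), 8*t*exp(4*t), 4*t*exp(4*t)]
  [0, -6*t*exp(4*t) + exp(4*t), -3*t*exp(4*t)]
  [0, 12*t*exp(4*t), 6*t*exp(4*t) + exp(4*t)]

Strategy: write B = P · J · P⁻¹ where J is a Jordan canonical form, so e^{tB} = P · e^{tJ} · P⁻¹, and e^{tJ} can be computed block-by-block.

B has Jordan form
J =
  [4, 1, 0]
  [0, 4, 0]
  [0, 0, 4]
(up to reordering of blocks).

Per-block formulas:
  For a 2×2 Jordan block J_2(4): exp(t · J_2(4)) = e^(4t)·(I + t·N), where N is the 2×2 nilpotent shift.
  For a 1×1 block at λ = 4: exp(t · [4]) = [e^(4t)].

After assembling e^{tJ} and conjugating by P, we get:

e^{tB} =
  [exp(4*t), 8*t*exp(4*t), 4*t*exp(4*t)]
  [0, -6*t*exp(4*t) + exp(4*t), -3*t*exp(4*t)]
  [0, 12*t*exp(4*t), 6*t*exp(4*t) + exp(4*t)]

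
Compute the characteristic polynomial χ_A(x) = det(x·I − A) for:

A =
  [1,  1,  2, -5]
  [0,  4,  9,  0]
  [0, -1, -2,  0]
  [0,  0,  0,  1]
x^4 - 4*x^3 + 6*x^2 - 4*x + 1

Expanding det(x·I − A) (e.g. by cofactor expansion or by noting that A is similar to its Jordan form J, which has the same characteristic polynomial as A) gives
  χ_A(x) = x^4 - 4*x^3 + 6*x^2 - 4*x + 1
which factors as (x - 1)^4. The eigenvalues (with algebraic multiplicities) are λ = 1 with multiplicity 4.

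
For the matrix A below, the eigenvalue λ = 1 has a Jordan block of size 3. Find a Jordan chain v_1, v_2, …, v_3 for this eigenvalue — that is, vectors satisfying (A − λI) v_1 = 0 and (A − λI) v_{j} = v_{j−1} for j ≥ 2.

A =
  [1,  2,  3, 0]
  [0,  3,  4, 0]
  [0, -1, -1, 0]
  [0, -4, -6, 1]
A Jordan chain for λ = 1 of length 3:
v_1 = (1, 0, 0, -2)ᵀ
v_2 = (2, 2, -1, -4)ᵀ
v_3 = (0, 1, 0, 0)ᵀ

Let N = A − (1)·I. We want v_3 with N^3 v_3 = 0 but N^2 v_3 ≠ 0; then v_{j-1} := N · v_j for j = 3, …, 2.

Pick v_3 = (0, 1, 0, 0)ᵀ.
Then v_2 = N · v_3 = (2, 2, -1, -4)ᵀ.
Then v_1 = N · v_2 = (1, 0, 0, -2)ᵀ.

Sanity check: (A − (1)·I) v_1 = (0, 0, 0, 0)ᵀ = 0. ✓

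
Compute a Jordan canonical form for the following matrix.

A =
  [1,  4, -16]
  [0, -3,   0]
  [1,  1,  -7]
J_2(-3) ⊕ J_1(-3)

The characteristic polynomial is
  det(x·I − A) = x^3 + 9*x^2 + 27*x + 27 = (x + 3)^3

Eigenvalues and multiplicities (the geometric multiplicity of λ is n − rank(A − λI), which equals the number of Jordan blocks for λ):
  λ = -3: algebraic multiplicity = 3, geometric multiplicity = 2

Determining the block sizes for each eigenvalue:
  λ = -3: 2 blocks summing to 3 forces exactly one block of size 2 and the rest size 1 → block sizes [2, 1]

Assembling the blocks gives a Jordan form
J =
  [-3,  1,  0]
  [ 0, -3,  0]
  [ 0,  0, -3]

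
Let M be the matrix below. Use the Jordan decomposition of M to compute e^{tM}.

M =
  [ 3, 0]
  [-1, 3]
e^{tM} =
  [exp(3*t), 0]
  [-t*exp(3*t), exp(3*t)]

Strategy: write M = P · J · P⁻¹ where J is a Jordan canonical form, so e^{tM} = P · e^{tJ} · P⁻¹, and e^{tJ} can be computed block-by-block.

M has Jordan form
J =
  [3, 1]
  [0, 3]
(up to reordering of blocks).

Per-block formulas:
  For a 2×2 Jordan block J_2(3): exp(t · J_2(3)) = e^(3t)·(I + t·N), where N is the 2×2 nilpotent shift.

After assembling e^{tJ} and conjugating by P, we get:

e^{tM} =
  [exp(3*t), 0]
  [-t*exp(3*t), exp(3*t)]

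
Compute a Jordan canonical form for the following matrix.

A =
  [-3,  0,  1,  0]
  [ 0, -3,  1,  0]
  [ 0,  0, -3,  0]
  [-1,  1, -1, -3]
J_2(-3) ⊕ J_2(-3)

The characteristic polynomial is
  det(x·I − A) = x^4 + 12*x^3 + 54*x^2 + 108*x + 81 = (x + 3)^4

Eigenvalues and multiplicities (the geometric multiplicity of λ is n − rank(A − λI), which equals the number of Jordan blocks for λ):
  λ = -3: algebraic multiplicity = 4, geometric multiplicity = 2

Determining the block sizes for each eigenvalue:
  λ = -3: with am = 4 and gm = 2, the partition is not yet determined (e.g. several partitions of 4 into 2 parts exist). Let N = A − (-3)·I. Computing rank(N^1) = 2, rank(N^2) = 0; the number of blocks of size ≥ j is rank(N^{j−1}) − rank(N^j), giving [2, 2]. So we have 2 block(s) of size 2 → block sizes [2, 2]

Assembling the blocks gives a Jordan form
J =
  [-3,  1,  0,  0]
  [ 0, -3,  0,  0]
  [ 0,  0, -3,  1]
  [ 0,  0,  0, -3]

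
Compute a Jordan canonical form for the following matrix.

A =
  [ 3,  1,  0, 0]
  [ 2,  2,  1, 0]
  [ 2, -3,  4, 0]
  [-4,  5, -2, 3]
J_3(3) ⊕ J_1(3)

The characteristic polynomial is
  det(x·I − A) = x^4 - 12*x^3 + 54*x^2 - 108*x + 81 = (x - 3)^4

Eigenvalues and multiplicities (the geometric multiplicity of λ is n − rank(A − λI), which equals the number of Jordan blocks for λ):
  λ = 3: algebraic multiplicity = 4, geometric multiplicity = 2

Determining the block sizes for each eigenvalue:
  λ = 3: with am = 4 and gm = 2, the partition is not yet determined (e.g. several partitions of 4 into 2 parts exist). Let N = A − (3)·I. Computing rank(N^1) = 2, rank(N^2) = 1, rank(N^3) = 0; the number of blocks of size ≥ j is rank(N^{j−1}) − rank(N^j), giving [2, 1, 1]. So we have 1 block(s) of size 3, 1 block(s) of size 1 → block sizes [3, 1]

Assembling the blocks gives a Jordan form
J =
  [3, 1, 0, 0]
  [0, 3, 1, 0]
  [0, 0, 3, 0]
  [0, 0, 0, 3]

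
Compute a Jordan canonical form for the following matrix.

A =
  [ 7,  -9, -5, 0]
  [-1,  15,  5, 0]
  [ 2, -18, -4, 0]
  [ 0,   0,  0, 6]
J_2(6) ⊕ J_1(6) ⊕ J_1(6)

The characteristic polynomial is
  det(x·I − A) = x^4 - 24*x^3 + 216*x^2 - 864*x + 1296 = (x - 6)^4

Eigenvalues and multiplicities (the geometric multiplicity of λ is n − rank(A − λI), which equals the number of Jordan blocks for λ):
  λ = 6: algebraic multiplicity = 4, geometric multiplicity = 3

Determining the block sizes for each eigenvalue:
  λ = 6: 3 blocks summing to 4 forces exactly one block of size 2 and the rest size 1 → block sizes [2, 1, 1]

Assembling the blocks gives a Jordan form
J =
  [6, 1, 0, 0]
  [0, 6, 0, 0]
  [0, 0, 6, 0]
  [0, 0, 0, 6]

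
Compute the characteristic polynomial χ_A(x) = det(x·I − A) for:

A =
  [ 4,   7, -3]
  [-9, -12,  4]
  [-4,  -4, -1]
x^3 + 9*x^2 + 27*x + 27

Expanding det(x·I − A) (e.g. by cofactor expansion or by noting that A is similar to its Jordan form J, which has the same characteristic polynomial as A) gives
  χ_A(x) = x^3 + 9*x^2 + 27*x + 27
which factors as (x + 3)^3. The eigenvalues (with algebraic multiplicities) are λ = -3 with multiplicity 3.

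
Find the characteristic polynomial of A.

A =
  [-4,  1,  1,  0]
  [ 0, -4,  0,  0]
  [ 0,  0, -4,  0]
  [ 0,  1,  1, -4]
x^4 + 16*x^3 + 96*x^2 + 256*x + 256

Expanding det(x·I − A) (e.g. by cofactor expansion or by noting that A is similar to its Jordan form J, which has the same characteristic polynomial as A) gives
  χ_A(x) = x^4 + 16*x^3 + 96*x^2 + 256*x + 256
which factors as (x + 4)^4. The eigenvalues (with algebraic multiplicities) are λ = -4 with multiplicity 4.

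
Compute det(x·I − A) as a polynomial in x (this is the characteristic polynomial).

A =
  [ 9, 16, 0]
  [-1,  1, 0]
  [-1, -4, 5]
x^3 - 15*x^2 + 75*x - 125

Expanding det(x·I − A) (e.g. by cofactor expansion or by noting that A is similar to its Jordan form J, which has the same characteristic polynomial as A) gives
  χ_A(x) = x^3 - 15*x^2 + 75*x - 125
which factors as (x - 5)^3. The eigenvalues (with algebraic multiplicities) are λ = 5 with multiplicity 3.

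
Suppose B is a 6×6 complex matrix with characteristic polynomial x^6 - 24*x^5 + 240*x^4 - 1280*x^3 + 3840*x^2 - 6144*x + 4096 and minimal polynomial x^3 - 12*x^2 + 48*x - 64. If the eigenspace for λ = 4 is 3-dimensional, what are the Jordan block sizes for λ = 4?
Block sizes for λ = 4: [3, 2, 1]

Step 1 — from the characteristic polynomial, algebraic multiplicity of λ = 4 is 6. From dim ker(B − (4)·I) = 3, there are exactly 3 Jordan blocks for λ = 4.
Step 2 — from the minimal polynomial, the factor (x − 4)^3 tells us the largest block for λ = 4 has size 3.
Step 3 — with total size 6, 3 blocks, and largest block 3, the block sizes (in nonincreasing order) are [3, 2, 1].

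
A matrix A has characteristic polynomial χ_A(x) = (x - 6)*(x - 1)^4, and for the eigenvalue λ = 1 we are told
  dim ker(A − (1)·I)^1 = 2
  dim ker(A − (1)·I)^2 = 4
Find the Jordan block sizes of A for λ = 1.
Block sizes for λ = 1: [2, 2]

From the dimensions of kernels of powers, the number of Jordan blocks of size at least j is d_j − d_{j−1} where d_j = dim ker(N^j) (with d_0 = 0). Computing the differences gives [2, 2].
The number of blocks of size exactly k is (#blocks of size ≥ k) − (#blocks of size ≥ k + 1), so the partition is: 2 block(s) of size 2.
In nonincreasing order the block sizes are [2, 2].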